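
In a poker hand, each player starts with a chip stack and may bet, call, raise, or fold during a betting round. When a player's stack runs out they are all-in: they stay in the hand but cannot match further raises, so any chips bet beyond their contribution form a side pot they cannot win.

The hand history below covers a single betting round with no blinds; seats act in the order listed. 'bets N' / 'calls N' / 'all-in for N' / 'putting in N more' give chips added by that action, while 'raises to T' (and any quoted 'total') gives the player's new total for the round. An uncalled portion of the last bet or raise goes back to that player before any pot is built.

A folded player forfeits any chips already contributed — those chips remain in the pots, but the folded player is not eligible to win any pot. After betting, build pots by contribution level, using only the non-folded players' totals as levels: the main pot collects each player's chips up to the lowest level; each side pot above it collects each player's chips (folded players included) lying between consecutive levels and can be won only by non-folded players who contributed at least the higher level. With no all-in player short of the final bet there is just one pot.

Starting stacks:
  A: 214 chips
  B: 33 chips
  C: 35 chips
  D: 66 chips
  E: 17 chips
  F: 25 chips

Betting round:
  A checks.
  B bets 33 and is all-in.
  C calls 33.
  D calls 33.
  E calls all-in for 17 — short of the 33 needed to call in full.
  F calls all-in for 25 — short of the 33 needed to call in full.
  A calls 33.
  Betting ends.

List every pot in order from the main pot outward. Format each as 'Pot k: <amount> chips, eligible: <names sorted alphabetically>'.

Pot 1: 102 chips, eligible: A, B, C, D, E, F
Pot 2: 40 chips, eligible: A, B, C, D, F
Pot 3: 32 chips, eligible: A, B, C, D

Derivation:
Contributions: A=33, B=33, C=33, D=33, E=17, F=25
Pot levels (distinct totals of non-folded players): 17, 25, 33
Layer 1-17: 17 each from A, B, C, D, E, F = 17*6 = 102 chips; eligible A, B, C, D, E, F
Layer 18-25: 8 each from A, B, C, D, F = 8*5 = 40 chips; eligible A, B, C, D, F
Layer 26-33: 8 each from A, B, C, D = 8*4 = 32 chips; eligible A, B, C, D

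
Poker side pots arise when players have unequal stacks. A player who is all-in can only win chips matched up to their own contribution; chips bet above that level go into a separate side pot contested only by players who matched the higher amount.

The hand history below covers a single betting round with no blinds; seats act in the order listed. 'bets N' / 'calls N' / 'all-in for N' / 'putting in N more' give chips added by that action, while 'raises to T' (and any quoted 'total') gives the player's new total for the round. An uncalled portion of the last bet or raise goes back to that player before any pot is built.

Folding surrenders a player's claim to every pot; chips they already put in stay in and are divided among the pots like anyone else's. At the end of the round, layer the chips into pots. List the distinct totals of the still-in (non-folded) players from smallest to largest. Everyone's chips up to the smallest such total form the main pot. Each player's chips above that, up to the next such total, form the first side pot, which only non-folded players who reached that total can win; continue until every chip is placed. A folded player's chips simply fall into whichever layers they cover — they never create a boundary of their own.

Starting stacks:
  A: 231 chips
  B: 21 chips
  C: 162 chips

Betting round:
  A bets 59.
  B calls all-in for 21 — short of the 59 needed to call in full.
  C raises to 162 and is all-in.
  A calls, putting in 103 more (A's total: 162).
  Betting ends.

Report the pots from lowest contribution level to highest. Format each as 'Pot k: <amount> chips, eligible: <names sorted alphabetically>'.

Contributions: A=162, B=21, C=162
Pot levels (distinct totals of non-folded players): 21, 162
Layer 1-21: 21 each from A, B, C = 21*3 = 63 chips; eligible A, B, C
Layer 22-162: 141 each from A, C = 141*2 = 282 chips; eligible A, C

Pot 1: 63 chips, eligible: A, B, C
Pot 2: 282 chips, eligible: A, C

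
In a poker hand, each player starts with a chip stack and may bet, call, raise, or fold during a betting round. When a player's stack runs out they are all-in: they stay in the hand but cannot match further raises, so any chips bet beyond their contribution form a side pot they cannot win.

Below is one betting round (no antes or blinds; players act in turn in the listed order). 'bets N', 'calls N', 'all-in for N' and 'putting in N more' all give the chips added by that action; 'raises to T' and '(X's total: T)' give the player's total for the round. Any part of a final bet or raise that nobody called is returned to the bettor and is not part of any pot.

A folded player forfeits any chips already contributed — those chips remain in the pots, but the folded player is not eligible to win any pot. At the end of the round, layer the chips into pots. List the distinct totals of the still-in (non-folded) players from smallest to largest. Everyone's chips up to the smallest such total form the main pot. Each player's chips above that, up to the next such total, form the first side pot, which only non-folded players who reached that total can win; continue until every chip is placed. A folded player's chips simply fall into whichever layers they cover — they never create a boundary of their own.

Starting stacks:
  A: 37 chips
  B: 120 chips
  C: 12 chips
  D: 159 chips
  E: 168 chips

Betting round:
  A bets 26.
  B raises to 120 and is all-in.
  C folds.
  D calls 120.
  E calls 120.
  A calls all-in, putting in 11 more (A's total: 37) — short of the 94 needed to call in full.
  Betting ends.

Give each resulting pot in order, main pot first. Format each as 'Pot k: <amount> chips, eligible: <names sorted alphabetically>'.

Pot 1: 148 chips, eligible: A, B, D, E
Pot 2: 249 chips, eligible: B, D, E

Derivation:
Contributions: A=37, B=120, D=120, E=120
Folded: C
Pot levels (distinct totals of non-folded players): 37, 120
Layer 1-37: 37 each from A, B, D, E = 37*4 = 148 chips; eligible A, B, D, E
Layer 38-120: 83 each from B, D, E = 83*3 = 249 chips; eligible B, D, E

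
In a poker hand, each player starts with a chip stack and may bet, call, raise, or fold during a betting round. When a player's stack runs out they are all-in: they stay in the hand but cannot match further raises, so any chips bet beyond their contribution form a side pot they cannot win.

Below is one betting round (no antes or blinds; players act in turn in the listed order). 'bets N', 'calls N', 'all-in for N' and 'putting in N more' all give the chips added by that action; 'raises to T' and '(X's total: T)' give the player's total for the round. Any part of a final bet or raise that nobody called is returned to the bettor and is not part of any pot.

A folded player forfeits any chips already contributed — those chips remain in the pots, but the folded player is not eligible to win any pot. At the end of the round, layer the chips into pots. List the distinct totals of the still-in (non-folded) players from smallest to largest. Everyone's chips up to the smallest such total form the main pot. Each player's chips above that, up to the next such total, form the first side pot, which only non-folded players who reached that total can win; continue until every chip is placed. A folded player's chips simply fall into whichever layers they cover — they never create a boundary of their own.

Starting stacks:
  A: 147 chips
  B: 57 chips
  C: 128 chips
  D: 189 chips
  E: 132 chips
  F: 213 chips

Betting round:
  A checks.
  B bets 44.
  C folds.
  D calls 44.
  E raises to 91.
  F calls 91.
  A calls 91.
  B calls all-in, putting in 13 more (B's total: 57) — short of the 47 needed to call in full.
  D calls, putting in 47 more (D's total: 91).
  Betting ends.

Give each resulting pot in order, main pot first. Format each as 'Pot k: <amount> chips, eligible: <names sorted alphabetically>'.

Pot 1: 285 chips, eligible: A, B, D, E, F
Pot 2: 136 chips, eligible: A, D, E, F

Derivation:
Contributions: A=91, B=57, D=91, E=91, F=91
Folded: C
Pot levels (distinct totals of non-folded players): 57, 91
Layer 1-57: 57 each from A, B, D, E, F = 57*5 = 285 chips; eligible A, B, D, E, F
Layer 58-91: 34 each from A, D, E, F = 34*4 = 136 chips; eligible A, D, E, F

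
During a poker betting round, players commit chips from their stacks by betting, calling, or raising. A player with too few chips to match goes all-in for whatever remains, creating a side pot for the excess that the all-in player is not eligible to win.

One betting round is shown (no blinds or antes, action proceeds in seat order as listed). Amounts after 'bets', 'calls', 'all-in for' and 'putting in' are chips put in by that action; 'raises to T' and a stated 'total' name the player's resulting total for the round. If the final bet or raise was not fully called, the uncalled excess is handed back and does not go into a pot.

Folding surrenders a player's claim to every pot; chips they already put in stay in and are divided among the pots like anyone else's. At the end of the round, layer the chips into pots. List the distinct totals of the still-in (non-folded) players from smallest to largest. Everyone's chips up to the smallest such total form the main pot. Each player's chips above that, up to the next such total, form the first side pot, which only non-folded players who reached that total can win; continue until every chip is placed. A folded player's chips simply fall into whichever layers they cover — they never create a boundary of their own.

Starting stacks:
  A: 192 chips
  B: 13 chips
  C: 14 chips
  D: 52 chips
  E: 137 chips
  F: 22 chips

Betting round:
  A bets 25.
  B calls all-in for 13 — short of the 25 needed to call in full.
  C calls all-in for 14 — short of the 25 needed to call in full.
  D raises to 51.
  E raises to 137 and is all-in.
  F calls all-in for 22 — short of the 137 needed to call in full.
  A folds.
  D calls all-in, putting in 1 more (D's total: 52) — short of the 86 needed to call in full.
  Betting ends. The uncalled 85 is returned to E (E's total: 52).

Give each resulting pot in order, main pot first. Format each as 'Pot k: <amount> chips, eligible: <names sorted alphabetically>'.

Pot 1: 78 chips, eligible: B, C, D, E, F
Pot 2: 5 chips, eligible: C, D, E, F
Pot 3: 32 chips, eligible: D, E, F
Pot 4: 63 chips, eligible: D, E

Derivation:
Contributions (after 85 returned to E): A=25, B=13, C=14, D=52, E=52, F=22
Folded: A
Pot levels (distinct totals of non-folded players): 13, 14, 22, 52
Layer 1-13: 13 each from A, B, C, D, E, F = 13*6 = 78 chips; eligible B, C, D, E, F
Layer 14-14: 1 each from A, C, D, E, F = 1*5 = 5 chips; eligible C, D, E, F
Layer 15-22: 8 each from A, D, E, F = 8*4 = 32 chips; eligible D, E, F
Layer 23-52: A 3 + D 30 + E 30 = 63 chips; eligible D, E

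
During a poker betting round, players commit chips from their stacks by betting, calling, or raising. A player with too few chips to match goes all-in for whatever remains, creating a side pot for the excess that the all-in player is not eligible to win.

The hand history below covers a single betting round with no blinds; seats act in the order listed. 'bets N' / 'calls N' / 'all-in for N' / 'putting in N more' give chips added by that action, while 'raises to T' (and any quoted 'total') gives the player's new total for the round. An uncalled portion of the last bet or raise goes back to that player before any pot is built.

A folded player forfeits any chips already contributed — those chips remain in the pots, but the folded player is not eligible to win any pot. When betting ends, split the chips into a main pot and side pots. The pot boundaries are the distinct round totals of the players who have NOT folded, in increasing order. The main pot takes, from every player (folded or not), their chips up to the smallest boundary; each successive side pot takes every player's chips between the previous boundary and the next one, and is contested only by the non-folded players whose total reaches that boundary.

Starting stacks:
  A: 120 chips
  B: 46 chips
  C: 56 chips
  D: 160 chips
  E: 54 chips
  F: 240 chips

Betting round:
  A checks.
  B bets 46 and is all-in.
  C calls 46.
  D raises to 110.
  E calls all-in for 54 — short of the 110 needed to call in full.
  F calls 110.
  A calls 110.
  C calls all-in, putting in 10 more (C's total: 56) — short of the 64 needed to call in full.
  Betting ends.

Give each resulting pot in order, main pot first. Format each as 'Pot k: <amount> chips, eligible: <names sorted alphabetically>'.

Contributions: A=110, B=46, C=56, D=110, E=54, F=110
Pot levels (distinct totals of non-folded players): 46, 54, 56, 110
Layer 1-46: 46 each from A, B, C, D, E, F = 46*6 = 276 chips; eligible A, B, C, D, E, F
Layer 47-54: 8 each from A, C, D, E, F = 8*5 = 40 chips; eligible A, C, D, E, F
Layer 55-56: 2 each from A, C, D, F = 2*4 = 8 chips; eligible A, C, D, F
Layer 57-110: 54 each from A, D, F = 54*3 = 162 chips; eligible A, D, F

Pot 1: 276 chips, eligible: A, B, C, D, E, F
Pot 2: 40 chips, eligible: A, C, D, E, F
Pot 3: 8 chips, eligible: A, C, D, F
Pot 4: 162 chips, eligible: A, D, F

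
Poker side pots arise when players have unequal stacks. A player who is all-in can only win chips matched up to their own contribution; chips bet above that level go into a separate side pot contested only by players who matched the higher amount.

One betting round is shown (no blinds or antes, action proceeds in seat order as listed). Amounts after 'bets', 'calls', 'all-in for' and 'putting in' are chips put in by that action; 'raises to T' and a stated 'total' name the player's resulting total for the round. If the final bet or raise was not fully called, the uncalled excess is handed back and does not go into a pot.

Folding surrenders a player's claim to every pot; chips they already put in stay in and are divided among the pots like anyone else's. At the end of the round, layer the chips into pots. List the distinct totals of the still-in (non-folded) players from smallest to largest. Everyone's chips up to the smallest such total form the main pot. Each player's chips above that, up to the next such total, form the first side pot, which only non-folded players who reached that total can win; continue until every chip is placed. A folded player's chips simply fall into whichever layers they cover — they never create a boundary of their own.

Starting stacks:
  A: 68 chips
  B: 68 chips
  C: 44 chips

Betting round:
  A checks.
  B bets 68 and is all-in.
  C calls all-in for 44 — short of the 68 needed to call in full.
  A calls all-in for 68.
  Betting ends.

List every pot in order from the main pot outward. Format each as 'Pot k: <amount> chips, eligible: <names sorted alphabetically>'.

Pot 1: 132 chips, eligible: A, B, C
Pot 2: 48 chips, eligible: A, B

Derivation:
Contributions: A=68, B=68, C=44
Pot levels (distinct totals of non-folded players): 44, 68
Layer 1-44: 44 each from A, B, C = 44*3 = 132 chips; eligible A, B, C
Layer 45-68: 24 each from A, B = 24*2 = 48 chips; eligible A, B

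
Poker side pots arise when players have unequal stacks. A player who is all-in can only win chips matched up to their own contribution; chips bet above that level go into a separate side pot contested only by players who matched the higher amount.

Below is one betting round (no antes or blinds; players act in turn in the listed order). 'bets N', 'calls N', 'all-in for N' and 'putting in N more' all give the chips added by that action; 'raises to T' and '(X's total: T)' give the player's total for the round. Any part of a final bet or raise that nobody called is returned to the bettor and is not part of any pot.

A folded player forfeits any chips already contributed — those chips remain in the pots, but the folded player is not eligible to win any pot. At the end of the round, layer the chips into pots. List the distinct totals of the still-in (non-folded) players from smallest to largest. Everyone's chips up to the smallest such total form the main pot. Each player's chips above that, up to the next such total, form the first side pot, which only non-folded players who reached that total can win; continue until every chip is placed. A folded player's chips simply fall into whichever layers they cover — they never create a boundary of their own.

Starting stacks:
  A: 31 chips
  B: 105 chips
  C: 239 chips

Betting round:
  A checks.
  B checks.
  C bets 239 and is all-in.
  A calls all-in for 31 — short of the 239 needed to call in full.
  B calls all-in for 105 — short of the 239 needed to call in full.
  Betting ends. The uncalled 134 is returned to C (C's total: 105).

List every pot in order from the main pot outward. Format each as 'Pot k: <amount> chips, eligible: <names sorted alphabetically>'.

Pot 1: 93 chips, eligible: A, B, C
Pot 2: 148 chips, eligible: B, C

Derivation:
Contributions (after 134 returned to C): A=31, B=105, C=105
Pot levels (distinct totals of non-folded players): 31, 105
Layer 1-31: 31 each from A, B, C = 31*3 = 93 chips; eligible A, B, C
Layer 32-105: 74 each from B, C = 74*2 = 148 chips; eligible B, C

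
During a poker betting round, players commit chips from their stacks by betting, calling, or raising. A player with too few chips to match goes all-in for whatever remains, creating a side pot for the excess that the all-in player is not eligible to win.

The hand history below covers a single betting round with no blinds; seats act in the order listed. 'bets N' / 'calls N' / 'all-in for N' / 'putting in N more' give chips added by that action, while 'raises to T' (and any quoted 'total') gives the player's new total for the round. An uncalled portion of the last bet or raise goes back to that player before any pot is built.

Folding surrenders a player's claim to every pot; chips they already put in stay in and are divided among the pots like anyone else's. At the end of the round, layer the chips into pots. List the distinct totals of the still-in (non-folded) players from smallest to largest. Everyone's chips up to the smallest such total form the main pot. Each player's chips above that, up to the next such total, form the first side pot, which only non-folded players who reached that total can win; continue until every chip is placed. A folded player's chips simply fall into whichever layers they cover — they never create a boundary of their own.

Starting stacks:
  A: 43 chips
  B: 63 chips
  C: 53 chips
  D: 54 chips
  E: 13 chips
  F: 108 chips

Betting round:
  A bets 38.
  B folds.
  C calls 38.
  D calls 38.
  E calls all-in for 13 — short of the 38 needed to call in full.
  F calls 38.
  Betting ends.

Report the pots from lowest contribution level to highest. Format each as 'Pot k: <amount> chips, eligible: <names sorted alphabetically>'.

Pot 1: 65 chips, eligible: A, C, D, E, F
Pot 2: 100 chips, eligible: A, C, D, F

Derivation:
Contributions: A=38, C=38, D=38, E=13, F=38
Folded: B
Pot levels (distinct totals of non-folded players): 13, 38
Layer 1-13: 13 each from A, C, D, E, F = 13*5 = 65 chips; eligible A, C, D, E, F
Layer 14-38: 25 each from A, C, D, F = 25*4 = 100 chips; eligible A, C, D, F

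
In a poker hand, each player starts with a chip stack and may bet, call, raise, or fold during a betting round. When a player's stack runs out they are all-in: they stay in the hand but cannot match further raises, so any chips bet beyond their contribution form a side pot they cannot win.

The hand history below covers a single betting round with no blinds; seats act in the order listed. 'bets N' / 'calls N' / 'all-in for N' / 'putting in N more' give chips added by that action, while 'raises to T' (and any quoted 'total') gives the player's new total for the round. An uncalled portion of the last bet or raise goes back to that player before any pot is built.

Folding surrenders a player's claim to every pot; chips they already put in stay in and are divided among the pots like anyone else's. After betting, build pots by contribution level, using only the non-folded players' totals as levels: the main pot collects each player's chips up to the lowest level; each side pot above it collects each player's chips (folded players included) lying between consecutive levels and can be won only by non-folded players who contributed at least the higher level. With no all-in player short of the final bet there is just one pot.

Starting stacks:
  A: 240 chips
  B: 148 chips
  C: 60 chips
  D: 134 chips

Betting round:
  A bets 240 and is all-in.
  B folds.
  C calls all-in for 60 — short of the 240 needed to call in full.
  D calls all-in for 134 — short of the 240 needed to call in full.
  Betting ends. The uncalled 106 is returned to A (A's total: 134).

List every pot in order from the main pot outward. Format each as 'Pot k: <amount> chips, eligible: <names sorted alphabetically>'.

Pot 1: 180 chips, eligible: A, C, D
Pot 2: 148 chips, eligible: A, D

Derivation:
Contributions (after 106 returned to A): A=134, C=60, D=134
Folded: B
Pot levels (distinct totals of non-folded players): 60, 134
Layer 1-60: 60 each from A, C, D = 60*3 = 180 chips; eligible A, C, D
Layer 61-134: 74 each from A, D = 74*2 = 148 chips; eligible A, D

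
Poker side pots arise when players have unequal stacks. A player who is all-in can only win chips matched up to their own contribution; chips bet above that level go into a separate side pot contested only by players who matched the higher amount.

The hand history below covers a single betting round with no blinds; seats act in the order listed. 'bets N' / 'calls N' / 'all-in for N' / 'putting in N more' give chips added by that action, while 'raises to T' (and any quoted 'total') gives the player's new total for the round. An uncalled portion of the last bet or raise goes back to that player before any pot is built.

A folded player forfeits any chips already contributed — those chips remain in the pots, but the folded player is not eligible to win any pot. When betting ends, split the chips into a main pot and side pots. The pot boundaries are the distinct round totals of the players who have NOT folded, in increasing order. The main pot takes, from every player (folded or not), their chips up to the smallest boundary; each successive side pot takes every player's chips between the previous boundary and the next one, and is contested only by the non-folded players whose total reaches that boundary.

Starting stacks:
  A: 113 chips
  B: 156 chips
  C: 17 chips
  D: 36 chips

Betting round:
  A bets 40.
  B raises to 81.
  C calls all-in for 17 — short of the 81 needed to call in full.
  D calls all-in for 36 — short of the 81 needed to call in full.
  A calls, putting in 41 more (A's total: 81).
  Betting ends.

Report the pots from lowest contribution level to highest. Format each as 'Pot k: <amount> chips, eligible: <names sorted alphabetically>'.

Pot 1: 68 chips, eligible: A, B, C, D
Pot 2: 57 chips, eligible: A, B, D
Pot 3: 90 chips, eligible: A, B

Derivation:
Contributions: A=81, B=81, C=17, D=36
Pot levels (distinct totals of non-folded players): 17, 36, 81
Layer 1-17: 17 each from A, B, C, D = 17*4 = 68 chips; eligible A, B, C, D
Layer 18-36: 19 each from A, B, D = 19*3 = 57 chips; eligible A, B, D
Layer 37-81: 45 each from A, B = 45*2 = 90 chips; eligible A, B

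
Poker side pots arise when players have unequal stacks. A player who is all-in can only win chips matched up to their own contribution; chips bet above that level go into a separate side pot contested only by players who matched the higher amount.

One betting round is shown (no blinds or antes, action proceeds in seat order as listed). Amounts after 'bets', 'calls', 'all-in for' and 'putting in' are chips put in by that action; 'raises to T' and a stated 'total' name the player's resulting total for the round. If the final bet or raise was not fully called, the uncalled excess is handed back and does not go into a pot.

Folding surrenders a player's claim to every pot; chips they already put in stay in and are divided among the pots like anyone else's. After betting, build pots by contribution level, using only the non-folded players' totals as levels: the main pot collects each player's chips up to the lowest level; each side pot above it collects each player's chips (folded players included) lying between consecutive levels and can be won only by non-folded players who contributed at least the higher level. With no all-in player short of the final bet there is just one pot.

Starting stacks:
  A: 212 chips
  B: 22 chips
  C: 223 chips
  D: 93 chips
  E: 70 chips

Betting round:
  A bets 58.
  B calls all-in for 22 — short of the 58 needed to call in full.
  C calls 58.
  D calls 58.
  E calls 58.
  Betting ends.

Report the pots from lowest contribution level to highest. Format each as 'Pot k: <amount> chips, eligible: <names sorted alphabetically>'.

Contributions: A=58, B=22, C=58, D=58, E=58
Pot levels (distinct totals of non-folded players): 22, 58
Layer 1-22: 22 each from A, B, C, D, E = 22*5 = 110 chips; eligible A, B, C, D, E
Layer 23-58: 36 each from A, C, D, E = 36*4 = 144 chips; eligible A, C, D, E

Pot 1: 110 chips, eligible: A, B, C, D, E
Pot 2: 144 chips, eligible: A, C, D, E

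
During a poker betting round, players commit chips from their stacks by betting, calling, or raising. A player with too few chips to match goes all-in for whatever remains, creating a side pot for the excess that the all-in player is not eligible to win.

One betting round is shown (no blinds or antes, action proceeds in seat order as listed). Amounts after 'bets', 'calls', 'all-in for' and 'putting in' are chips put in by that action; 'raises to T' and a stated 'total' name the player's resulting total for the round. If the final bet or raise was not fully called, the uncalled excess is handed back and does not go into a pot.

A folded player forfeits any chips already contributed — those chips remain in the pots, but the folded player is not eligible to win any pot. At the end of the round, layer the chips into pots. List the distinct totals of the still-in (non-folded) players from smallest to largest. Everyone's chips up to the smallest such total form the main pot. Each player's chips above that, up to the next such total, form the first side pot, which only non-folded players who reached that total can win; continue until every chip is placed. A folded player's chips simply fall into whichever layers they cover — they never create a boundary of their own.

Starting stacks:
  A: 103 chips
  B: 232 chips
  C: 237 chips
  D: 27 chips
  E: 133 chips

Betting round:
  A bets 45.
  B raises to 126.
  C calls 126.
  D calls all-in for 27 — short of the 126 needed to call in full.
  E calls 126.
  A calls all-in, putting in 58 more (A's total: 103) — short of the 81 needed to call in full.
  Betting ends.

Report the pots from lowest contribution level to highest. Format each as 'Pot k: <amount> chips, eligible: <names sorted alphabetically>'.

Pot 1: 135 chips, eligible: A, B, C, D, E
Pot 2: 304 chips, eligible: A, B, C, E
Pot 3: 69 chips, eligible: B, C, E

Derivation:
Contributions: A=103, B=126, C=126, D=27, E=126
Pot levels (distinct totals of non-folded players): 27, 103, 126
Layer 1-27: 27 each from A, B, C, D, E = 27*5 = 135 chips; eligible A, B, C, D, E
Layer 28-103: 76 each from A, B, C, E = 76*4 = 304 chips; eligible A, B, C, E
Layer 104-126: 23 each from B, C, E = 23*3 = 69 chips; eligible B, C, E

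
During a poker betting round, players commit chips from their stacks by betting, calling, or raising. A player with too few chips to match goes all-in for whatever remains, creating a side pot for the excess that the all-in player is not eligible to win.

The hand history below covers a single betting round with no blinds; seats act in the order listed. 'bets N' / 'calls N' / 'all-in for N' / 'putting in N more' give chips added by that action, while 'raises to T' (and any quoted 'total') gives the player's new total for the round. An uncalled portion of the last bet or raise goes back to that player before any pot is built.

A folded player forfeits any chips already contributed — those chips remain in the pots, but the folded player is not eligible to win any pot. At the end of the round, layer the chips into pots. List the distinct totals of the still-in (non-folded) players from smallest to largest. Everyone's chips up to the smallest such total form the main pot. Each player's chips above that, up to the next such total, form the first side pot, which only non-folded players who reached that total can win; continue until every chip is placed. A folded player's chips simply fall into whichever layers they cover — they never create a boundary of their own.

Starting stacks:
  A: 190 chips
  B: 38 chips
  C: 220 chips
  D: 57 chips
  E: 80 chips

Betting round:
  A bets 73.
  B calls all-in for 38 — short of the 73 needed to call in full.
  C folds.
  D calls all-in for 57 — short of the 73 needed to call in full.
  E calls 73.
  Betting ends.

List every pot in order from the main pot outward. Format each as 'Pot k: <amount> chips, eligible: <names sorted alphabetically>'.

Contributions: A=73, B=38, D=57, E=73
Folded: C
Pot levels (distinct totals of non-folded players): 38, 57, 73
Layer 1-38: 38 each from A, B, D, E = 38*4 = 152 chips; eligible A, B, D, E
Layer 39-57: 19 each from A, D, E = 19*3 = 57 chips; eligible A, D, E
Layer 58-73: 16 each from A, E = 16*2 = 32 chips; eligible A, E

Pot 1: 152 chips, eligible: A, B, D, E
Pot 2: 57 chips, eligible: A, D, E
Pot 3: 32 chips, eligible: A, E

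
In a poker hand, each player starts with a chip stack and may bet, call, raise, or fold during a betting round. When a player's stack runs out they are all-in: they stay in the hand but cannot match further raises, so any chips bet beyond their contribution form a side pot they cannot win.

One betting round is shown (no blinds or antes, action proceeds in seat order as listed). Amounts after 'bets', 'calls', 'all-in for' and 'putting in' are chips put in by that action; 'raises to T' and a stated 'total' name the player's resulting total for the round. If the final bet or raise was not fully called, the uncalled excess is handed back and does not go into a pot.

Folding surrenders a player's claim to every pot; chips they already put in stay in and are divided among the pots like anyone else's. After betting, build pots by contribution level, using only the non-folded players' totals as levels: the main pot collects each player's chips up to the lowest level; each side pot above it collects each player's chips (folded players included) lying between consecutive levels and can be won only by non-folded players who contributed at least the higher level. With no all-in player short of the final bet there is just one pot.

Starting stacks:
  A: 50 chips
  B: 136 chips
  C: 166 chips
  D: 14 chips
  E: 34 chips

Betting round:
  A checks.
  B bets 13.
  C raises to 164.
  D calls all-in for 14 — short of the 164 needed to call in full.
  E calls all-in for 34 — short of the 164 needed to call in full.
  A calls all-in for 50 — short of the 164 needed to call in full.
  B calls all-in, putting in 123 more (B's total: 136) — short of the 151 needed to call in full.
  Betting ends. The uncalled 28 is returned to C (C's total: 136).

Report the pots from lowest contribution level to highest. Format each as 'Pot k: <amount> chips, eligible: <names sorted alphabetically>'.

Pot 1: 70 chips, eligible: A, B, C, D, E
Pot 2: 80 chips, eligible: A, B, C, E
Pot 3: 48 chips, eligible: A, B, C
Pot 4: 172 chips, eligible: B, C

Derivation:
Contributions (after 28 returned to C): A=50, B=136, C=136, D=14, E=34
Pot levels (distinct totals of non-folded players): 14, 34, 50, 136
Layer 1-14: 14 each from A, B, C, D, E = 14*5 = 70 chips; eligible A, B, C, D, E
Layer 15-34: 20 each from A, B, C, E = 20*4 = 80 chips; eligible A, B, C, E
Layer 35-50: 16 each from A, B, C = 16*3 = 48 chips; eligible A, B, C
Layer 51-136: 86 each from B, C = 86*2 = 172 chips; eligible B, C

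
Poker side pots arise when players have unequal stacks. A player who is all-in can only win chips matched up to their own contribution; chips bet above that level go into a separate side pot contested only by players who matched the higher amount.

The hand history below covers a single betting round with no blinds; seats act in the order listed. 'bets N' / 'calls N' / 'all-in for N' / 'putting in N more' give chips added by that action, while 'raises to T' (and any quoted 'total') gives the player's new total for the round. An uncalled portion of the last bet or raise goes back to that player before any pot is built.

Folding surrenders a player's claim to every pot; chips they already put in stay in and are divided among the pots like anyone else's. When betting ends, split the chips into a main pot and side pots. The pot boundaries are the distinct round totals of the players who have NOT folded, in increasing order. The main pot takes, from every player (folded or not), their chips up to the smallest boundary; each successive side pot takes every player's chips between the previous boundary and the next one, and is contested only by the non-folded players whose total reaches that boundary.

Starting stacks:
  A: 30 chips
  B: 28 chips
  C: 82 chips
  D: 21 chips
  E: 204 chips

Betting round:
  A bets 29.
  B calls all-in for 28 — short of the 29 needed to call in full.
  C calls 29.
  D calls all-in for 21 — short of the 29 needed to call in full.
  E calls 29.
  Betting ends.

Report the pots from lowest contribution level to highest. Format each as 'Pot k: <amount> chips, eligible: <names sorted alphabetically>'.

Contributions: A=29, B=28, C=29, D=21, E=29
Pot levels (distinct totals of non-folded players): 21, 28, 29
Layer 1-21: 21 each from A, B, C, D, E = 21*5 = 105 chips; eligible A, B, C, D, E
Layer 22-28: 7 each from A, B, C, E = 7*4 = 28 chips; eligible A, B, C, E
Layer 29-29: 1 each from A, C, E = 1*3 = 3 chips; eligible A, C, E

Pot 1: 105 chips, eligible: A, B, C, D, E
Pot 2: 28 chips, eligible: A, B, C, E
Pot 3: 3 chips, eligible: A, C, E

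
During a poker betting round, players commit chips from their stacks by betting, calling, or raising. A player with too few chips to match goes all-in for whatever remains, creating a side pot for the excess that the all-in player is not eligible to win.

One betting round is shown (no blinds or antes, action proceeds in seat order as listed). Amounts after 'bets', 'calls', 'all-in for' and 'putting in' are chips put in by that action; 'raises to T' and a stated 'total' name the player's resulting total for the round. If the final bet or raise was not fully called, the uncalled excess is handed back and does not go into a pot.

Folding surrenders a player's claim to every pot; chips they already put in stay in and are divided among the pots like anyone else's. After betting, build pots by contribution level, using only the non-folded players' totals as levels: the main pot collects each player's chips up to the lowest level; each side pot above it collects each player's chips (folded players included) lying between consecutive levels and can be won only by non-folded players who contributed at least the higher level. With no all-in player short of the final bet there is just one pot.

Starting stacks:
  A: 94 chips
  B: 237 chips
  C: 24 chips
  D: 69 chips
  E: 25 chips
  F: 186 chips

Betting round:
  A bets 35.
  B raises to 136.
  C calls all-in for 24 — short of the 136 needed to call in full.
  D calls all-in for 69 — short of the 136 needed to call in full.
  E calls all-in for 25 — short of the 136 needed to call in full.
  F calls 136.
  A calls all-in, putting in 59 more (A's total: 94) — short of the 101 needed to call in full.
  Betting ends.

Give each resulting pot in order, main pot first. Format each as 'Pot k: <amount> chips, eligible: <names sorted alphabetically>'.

Pot 1: 144 chips, eligible: A, B, C, D, E, F
Pot 2: 5 chips, eligible: A, B, D, E, F
Pot 3: 176 chips, eligible: A, B, D, F
Pot 4: 75 chips, eligible: A, B, F
Pot 5: 84 chips, eligible: B, F

Derivation:
Contributions: A=94, B=136, C=24, D=69, E=25, F=136
Pot levels (distinct totals of non-folded players): 24, 25, 69, 94, 136
Layer 1-24: 24 each from A, B, C, D, E, F = 24*6 = 144 chips; eligible A, B, C, D, E, F
Layer 25-25: 1 each from A, B, D, E, F = 1*5 = 5 chips; eligible A, B, D, E, F
Layer 26-69: 44 each from A, B, D, F = 44*4 = 176 chips; eligible A, B, D, F
Layer 70-94: 25 each from A, B, F = 25*3 = 75 chips; eligible A, B, F
Layer 95-136: 42 each from B, F = 42*2 = 84 chips; eligible B, F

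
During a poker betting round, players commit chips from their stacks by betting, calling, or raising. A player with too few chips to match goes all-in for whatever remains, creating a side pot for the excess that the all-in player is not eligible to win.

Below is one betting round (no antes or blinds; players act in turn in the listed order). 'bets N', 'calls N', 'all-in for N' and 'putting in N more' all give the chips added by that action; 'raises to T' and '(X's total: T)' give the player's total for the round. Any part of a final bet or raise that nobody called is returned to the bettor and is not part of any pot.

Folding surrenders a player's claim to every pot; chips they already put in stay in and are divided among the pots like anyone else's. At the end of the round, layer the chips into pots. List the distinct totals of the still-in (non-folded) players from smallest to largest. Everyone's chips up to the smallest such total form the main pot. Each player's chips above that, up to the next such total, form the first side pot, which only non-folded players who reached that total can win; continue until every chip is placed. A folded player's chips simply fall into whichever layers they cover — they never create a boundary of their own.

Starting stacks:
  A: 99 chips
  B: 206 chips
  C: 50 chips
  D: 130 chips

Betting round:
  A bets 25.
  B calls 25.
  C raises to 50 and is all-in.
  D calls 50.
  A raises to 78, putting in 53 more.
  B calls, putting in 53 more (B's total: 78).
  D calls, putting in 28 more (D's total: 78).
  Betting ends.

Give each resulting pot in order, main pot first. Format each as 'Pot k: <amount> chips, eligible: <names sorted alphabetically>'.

Pot 1: 200 chips, eligible: A, B, C, D
Pot 2: 84 chips, eligible: A, B, D

Derivation:
Contributions: A=78, B=78, C=50, D=78
Pot levels (distinct totals of non-folded players): 50, 78
Layer 1-50: 50 each from A, B, C, D = 50*4 = 200 chips; eligible A, B, C, D
Layer 51-78: 28 each from A, B, D = 28*3 = 84 chips; eligible A, B, D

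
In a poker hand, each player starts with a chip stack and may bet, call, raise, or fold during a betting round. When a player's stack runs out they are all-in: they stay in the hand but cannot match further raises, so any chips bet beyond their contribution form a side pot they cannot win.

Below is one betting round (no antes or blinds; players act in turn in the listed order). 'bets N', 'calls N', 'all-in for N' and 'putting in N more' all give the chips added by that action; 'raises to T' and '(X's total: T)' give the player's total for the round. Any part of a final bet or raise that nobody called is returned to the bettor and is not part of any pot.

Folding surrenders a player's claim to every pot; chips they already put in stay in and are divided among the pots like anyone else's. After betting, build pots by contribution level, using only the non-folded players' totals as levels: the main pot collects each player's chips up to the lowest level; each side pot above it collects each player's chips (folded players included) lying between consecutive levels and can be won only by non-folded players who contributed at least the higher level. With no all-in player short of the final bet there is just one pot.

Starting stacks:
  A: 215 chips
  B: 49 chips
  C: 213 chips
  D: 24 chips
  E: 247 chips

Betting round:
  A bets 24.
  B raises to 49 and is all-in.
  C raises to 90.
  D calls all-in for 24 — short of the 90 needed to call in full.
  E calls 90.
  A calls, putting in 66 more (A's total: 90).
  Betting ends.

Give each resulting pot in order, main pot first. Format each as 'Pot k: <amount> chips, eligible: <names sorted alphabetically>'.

Pot 1: 120 chips, eligible: A, B, C, D, E
Pot 2: 100 chips, eligible: A, B, C, E
Pot 3: 123 chips, eligible: A, C, E

Derivation:
Contributions: A=90, B=49, C=90, D=24, E=90
Pot levels (distinct totals of non-folded players): 24, 49, 90
Layer 1-24: 24 each from A, B, C, D, E = 24*5 = 120 chips; eligible A, B, C, D, E
Layer 25-49: 25 each from A, B, C, E = 25*4 = 100 chips; eligible A, B, C, E
Layer 50-90: 41 each from A, C, E = 41*3 = 123 chips; eligible A, C, E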